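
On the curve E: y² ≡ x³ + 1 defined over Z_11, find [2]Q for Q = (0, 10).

(0, 1)

tangent at (0, 10): λ = (3·0² + 0)/(2·10) ≡ 0/9. 9⁻¹ ≡ 5 (mod 11) since 9·5 = 45 ≡ 1, so λ ≡ 0·5 ≡ 0.
  x = λ² - 0 - 0 = 0 - 0 ≡ 0; y = λ·(0 - 0) - 10 ≡ 1. → (0, 1)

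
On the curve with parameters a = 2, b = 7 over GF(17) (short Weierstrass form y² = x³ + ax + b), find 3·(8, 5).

Write P = (8, 5).
Repeated addition: build up to 3P.
2P: tangent at (8, 5): λ = (3·8² + 2)/(2·5) ≡ 7/10. 10⁻¹ ≡ 12 (mod 17), so λ ≡ 7·12 ≡ 16.
  x = λ² - 8 - 8 = 256 - 16 ≡ 2; y = λ·(8 - 2) - 5 ≡ 6. → (2, 6)
3P: (2, 6) + (8, 5). λ = (5 - 6)/(8 - 2) ≡ 16/6 mod 17. 6⁻¹ ≡ 3 (mod 17) since 6·3 = 18 ≡ 1, so λ ≡ 14.
  x = λ² - 2 - 8 = 196 - 10 ≡ 16; y = λ·(2 - 16) - 6 ≡ 2. → (16, 2)

(16, 2)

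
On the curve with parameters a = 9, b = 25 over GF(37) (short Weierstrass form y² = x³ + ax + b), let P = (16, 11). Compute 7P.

Repeated addition: build up to 7P.
2P: tangent at (16, 11): λ = (3·16² + 9)/(2·11) ≡ 0/22. 22⁻¹ ≡ 32 (mod 37) since 22·32 = 704 ≡ 1, so λ ≡ 0·32 ≡ 0.
  x = λ² - 16 - 16 = 0 - 32 ≡ 5; y = λ·(16 - 5) - 11 ≡ 26. → (5, 26)
3P: (5, 26) + (16, 11). λ = (11 - 26)/(16 - 5) ≡ 22/11 mod 37. 11⁻¹ ≡ 27 (mod 37), so λ ≡ 2.
  x = λ² - 5 - 16 = 4 - 21 ≡ 20; y = λ·(5 - 20) - 26 ≡ 18. → (20, 18)
4P: (20, 18) + (16, 11). λ = (11 - 18)/(16 - 20) ≡ 30/33 mod 37. 33⁻¹ ≡ 9 (mod 37), so λ ≡ 11.
  x = λ² - 20 - 16 = 121 - 36 ≡ 11; y = λ·(20 - 11) - 18 ≡ 7. → (11, 7)
5P: (11, 7) + (16, 11). λ = (11 - 7)/(16 - 11) ≡ 4/5 mod 37. 5⁻¹ ≡ 15 (mod 37), so λ ≡ 23.
  x = λ² - 11 - 16 = 529 - 27 ≡ 21; y = λ·(11 - 21) - 7 ≡ 22. → (21, 22)
6P: (21, 22) + (16, 11). λ = (11 - 22)/(16 - 21) ≡ 26/32 mod 37. 32⁻¹ ≡ 22 (mod 37), so λ ≡ 17.
  x = λ² - 21 - 16 = 289 - 37 ≡ 30; y = λ·(21 - 30) - 22 ≡ 10. → (30, 10)
7P: (30, 10) + (16, 11). λ = (11 - 10)/(16 - 30) ≡ 1/23 mod 37. 23⁻¹ ≡ 29 (mod 37), so λ ≡ 29.
  x = λ² - 30 - 16 = 841 - 46 ≡ 18; y = λ·(30 - 18) - 10 ≡ 5. → (18, 5)

(18, 5)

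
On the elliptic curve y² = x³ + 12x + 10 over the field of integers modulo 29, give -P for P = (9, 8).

-(9, 8) = (9, -8 mod 29) = (9, 21).

(9, 21)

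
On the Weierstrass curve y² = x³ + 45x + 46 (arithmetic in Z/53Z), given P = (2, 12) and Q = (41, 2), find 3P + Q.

(11, 32)

First 3P:
Repeated addition: build up to 3P.
2P: tangent at (2, 12): λ = (3·2² + 45)/(2·12) ≡ 4/24. 24⁻¹ ≡ 42 (mod 53), so λ ≡ 4·42 ≡ 9.
  x = λ² - 2 - 2 = 81 - 4 ≡ 24; y = λ·(2 - 24) - 12 ≡ 2. → (24, 2)
3P: (24, 2) + (2, 12). λ = (12 - 2)/(2 - 24) ≡ 10/31 mod 53. 31⁻¹ ≡ 12 (mod 53), so λ ≡ 14.
  x = λ² - 24 - 2 = 196 - 26 ≡ 11; y = λ·(24 - 11) - 2 ≡ 21. → (11, 21)
3P = (11, 21).
Finally 3P + Q:
(11, 21) + (41, 2). λ = (2 - 21)/(41 - 11) ≡ 34/30 mod 53. 30⁻¹ ≡ 23 (mod 53), so λ ≡ 40.
  x = λ² - 11 - 41 = 1600 - 52 ≡ 11; y = λ·(11 - 11) - 21 ≡ 32. → (11, 32)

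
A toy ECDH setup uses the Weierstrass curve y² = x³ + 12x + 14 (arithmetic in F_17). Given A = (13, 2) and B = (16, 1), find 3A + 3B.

(14, 6)

First 3A:
Repeated addition: build up to 3A.
2A: tangent at (13, 2): λ = (3·13² + 12)/(2·2) ≡ 9/4. 4⁻¹ ≡ 13 (mod 17) since 4·13 = 52 ≡ 1, so λ ≡ 9·13 ≡ 15.
  x = λ² - 13 - 13 = 225 - 26 ≡ 12; y = λ·(13 - 12) - 2 ≡ 13. → (12, 13)
3A: (12, 13) + (13, 2). λ = (2 - 13)/(13 - 12) ≡ 6/1 mod 17. 1⁻¹ ≡ 1 (mod 17), so λ ≡ 6.
  x = λ² - 12 - 13 = 36 - 25 ≡ 11; y = λ·(12 - 11) - 13 ≡ 10. → (11, 10)
3A = (11, 10).
Next 3B:
Repeated addition: build up to 3B.
2B: tangent at (16, 1): λ = (3·16² + 12)/(2·1) ≡ 15/2. 2⁻¹ ≡ 9 (mod 17), so λ ≡ 15·9 ≡ 16.
  x = λ² - 16 - 16 = 256 - 32 ≡ 3; y = λ·(16 - 3) - 1 ≡ 3. → (3, 3)
3B: (3, 3) + (16, 1). λ = (1 - 3)/(16 - 3) ≡ 15/13 mod 17. 13⁻¹ ≡ 4 (mod 17), so λ ≡ 9.
  x = λ² - 3 - 16 = 81 - 19 ≡ 11; y = λ·(3 - 11) - 3 ≡ 10. → (11, 10)
3B = (11, 10).
Finally 3A + 3B:
tangent at (11, 10): λ = (3·11² + 12)/(2·10) ≡ 1/3. 3⁻¹ ≡ 6 (mod 17) since 3·6 = 18 ≡ 1, so λ ≡ 1·6 ≡ 6.
  x = λ² - 11 - 11 = 36 - 22 ≡ 14; y = λ·(11 - 14) - 10 ≡ 6. → (14, 6)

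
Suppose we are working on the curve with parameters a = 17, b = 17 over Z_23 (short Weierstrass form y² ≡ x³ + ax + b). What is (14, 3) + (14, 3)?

(20, 13)

tangent at (14, 3): λ = (3·14² + 17)/(2·3) ≡ 7/6. 6⁻¹ ≡ 4 (mod 23) since 6·4 = 24 ≡ 1, so λ ≡ 7·4 ≡ 5.
  x = λ² - 14 - 14 = 25 - 28 ≡ 20; y = λ·(14 - 20) - 3 ≡ 13. → (20, 13)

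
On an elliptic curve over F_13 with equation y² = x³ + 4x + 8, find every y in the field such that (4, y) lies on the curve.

x³ + 4x + 8 = 88 ≡ 10 (mod 13).
Square roots of 10 mod 13: 6 and 7 (since 6² = 36 ≡ 10).

6, 7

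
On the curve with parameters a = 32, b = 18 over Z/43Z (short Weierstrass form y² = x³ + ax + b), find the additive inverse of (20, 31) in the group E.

-(20, 31) = (20, -31 mod 43) = (20, 12).

(20, 12)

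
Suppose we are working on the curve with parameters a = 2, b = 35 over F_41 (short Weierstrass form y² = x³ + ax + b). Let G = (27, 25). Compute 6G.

(20, 30)

Double-and-add on 6 = (110)₂. Start with G = (27, 25) for the leading 1-bit.
double: tangent at (27, 25): λ = (3·27² + 2)/(2·25) ≡ 16/9. 9⁻¹ ≡ 32 (mod 41) since 9·32 = 288 ≡ 1, so λ ≡ 16·32 ≡ 20.
  x = λ² - 27 - 27 = 400 - 54 ≡ 18; y = λ·(27 - 18) - 25 ≡ 32. → (18, 32)
add G: (18, 32) + (27, 25). λ = (25 - 32)/(27 - 18) ≡ 34/9 mod 41. 9⁻¹ ≡ 32 (mod 41), so λ ≡ 22.
  x = λ² - 18 - 27 = 484 - 45 ≡ 29; y = λ·(18 - 29) - 32 ≡ 13. → (29, 13)
double: tangent at (29, 13): λ = (3·29² + 2)/(2·13) ≡ 24/26. 26⁻¹ ≡ 30 (mod 41) since 26·30 = 780 ≡ 1, so λ ≡ 24·30 ≡ 23.
  x = λ² - 29 - 29 = 529 - 58 ≡ 20; y = λ·(29 - 20) - 13 ≡ 30. → (20, 30)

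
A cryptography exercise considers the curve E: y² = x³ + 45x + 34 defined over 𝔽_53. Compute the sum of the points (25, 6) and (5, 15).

(25, 6) + (5, 15). λ = (15 - 6)/(5 - 25) ≡ 9/33 mod 53. 33⁻¹ ≡ 45 (mod 53), so λ ≡ 34.
  x = λ² - 25 - 5 = 1156 - 30 ≡ 13; y = λ·(25 - 13) - 6 ≡ 31. → (13, 31)

(13, 31)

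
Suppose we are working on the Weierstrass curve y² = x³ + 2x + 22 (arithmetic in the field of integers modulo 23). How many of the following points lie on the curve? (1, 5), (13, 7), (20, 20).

(1, 5): 5² ≡ 2, rhs ≡ 2 → on.
(13, 7): 7² ≡ 3, rhs ≡ 14 → off.
(20, 20): 20² ≡ 9, rhs ≡ 12 → off.

1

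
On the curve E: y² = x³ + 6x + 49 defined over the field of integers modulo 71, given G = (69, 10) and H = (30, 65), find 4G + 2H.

(35, 26)

First 4G:
Repeated addition: build up to 4G.
2G: tangent at (69, 10): λ = (3·69² + 6)/(2·10) ≡ 18/20. 20⁻¹ ≡ 32 (mod 71), so λ ≡ 18·32 ≡ 8.
  x = λ² - 69 - 69 = 64 - 138 ≡ 68; y = λ·(69 - 68) - 10 ≡ 69. → (68, 69)
3G: (68, 69) + (69, 10). λ = (10 - 69)/(69 - 68) ≡ 12/1 mod 71. 1⁻¹ ≡ 1 (mod 71), so λ ≡ 12.
  x = λ² - 68 - 69 = 144 - 137 ≡ 7; y = λ·(68 - 7) - 69 ≡ 24. → (7, 24)
4G: (7, 24) + (69, 10). λ = (10 - 24)/(69 - 7) ≡ 57/62 mod 71. 62⁻¹ ≡ 63 (mod 71) since 62·63 = 3906 ≡ 1, so λ ≡ 41.
  x = λ² - 7 - 69 = 1681 - 76 ≡ 43; y = λ·(7 - 43) - 24 ≡ 62. → (43, 62)
4G = (43, 62).
Next 2H:
Repeated addition: build up to 2H.
2H: tangent at (30, 65): λ = (3·30² + 6)/(2·65) ≡ 8/59. 59⁻¹ ≡ 65 (mod 71), so λ ≡ 8·65 ≡ 23.
  x = λ² - 30 - 30 = 529 - 60 ≡ 43; y = λ·(30 - 43) - 65 ≡ 62. → (43, 62)
2H = (43, 62).
Finally 4G + 2H:
tangent at (43, 62): λ = (3·43² + 6)/(2·62) ≡ 15/53. 53⁻¹ ≡ 67 (mod 71) since 53·67 = 3551 ≡ 1, so λ ≡ 15·67 ≡ 11.
  x = λ² - 43 - 43 = 121 - 86 ≡ 35; y = λ·(43 - 35) - 62 ≡ 26. → (35, 26)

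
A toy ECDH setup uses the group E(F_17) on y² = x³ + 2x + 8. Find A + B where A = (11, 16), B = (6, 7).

(8, 3)

(11, 16) + (6, 7). λ = (7 - 16)/(6 - 11) ≡ 8/12 mod 17. 12⁻¹ ≡ 10 (mod 17), so λ ≡ 12.
  x = λ² - 11 - 6 = 144 - 17 ≡ 8; y = λ·(11 - 8) - 16 ≡ 3. → (8, 3)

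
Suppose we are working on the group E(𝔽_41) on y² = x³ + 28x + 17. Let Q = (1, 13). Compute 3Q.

(37, 28)

Repeated addition: build up to 3Q.
2Q: tangent at (1, 13): λ = (3·1² + 28)/(2·13) ≡ 31/26. 26⁻¹ ≡ 30 (mod 41) since 26·30 = 780 ≡ 1, so λ ≡ 31·30 ≡ 28.
  x = λ² - 1 - 1 = 784 - 2 ≡ 3; y = λ·(1 - 3) - 13 ≡ 13. → (3, 13)
3Q: (3, 13) + (1, 13). λ = (13 - 13)/(1 - 3) ≡ 0/39 mod 41. 39⁻¹ ≡ 20 (mod 41) since 39·20 = 780 ≡ 1, so λ ≡ 0.
  x = λ² - 3 - 1 = 0 - 4 ≡ 37; y = λ·(3 - 37) - 13 ≡ 28. → (37, 28)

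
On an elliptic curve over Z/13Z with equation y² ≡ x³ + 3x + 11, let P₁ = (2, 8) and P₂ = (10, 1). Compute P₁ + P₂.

(2, 8) + (10, 1). λ = (1 - 8)/(10 - 2) ≡ 6/8 mod 13. 8⁻¹ ≡ 5 (mod 13) since 8·5 = 40 ≡ 1, so λ ≡ 4.
  x = λ² - 2 - 10 = 16 - 12 ≡ 4; y = λ·(2 - 4) - 8 ≡ 10. → (4, 10)

(4, 10)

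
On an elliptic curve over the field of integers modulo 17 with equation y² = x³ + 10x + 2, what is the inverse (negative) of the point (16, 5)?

(16, 12)

-(16, 5) = (16, -5 mod 17) = (16, 12).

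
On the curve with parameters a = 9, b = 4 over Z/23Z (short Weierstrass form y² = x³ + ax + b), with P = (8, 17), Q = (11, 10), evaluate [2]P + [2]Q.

First 2P:
Repeated addition: build up to 2P.
2P: tangent at (8, 17): λ = (3·8² + 9)/(2·17) ≡ 17/11. 11⁻¹ ≡ 21 (mod 23), so λ ≡ 17·21 ≡ 12.
  x = λ² - 8 - 8 = 144 - 16 ≡ 13; y = λ·(8 - 13) - 17 ≡ 15. → (13, 15)
2P = (13, 15).
Next 2Q:
Repeated addition: build up to 2Q.
2Q: tangent at (11, 10): λ = (3·11² + 9)/(2·10) ≡ 4/20. 20⁻¹ ≡ 15 (mod 23), so λ ≡ 4·15 ≡ 14.
  x = λ² - 11 - 11 = 196 - 22 ≡ 13; y = λ·(11 - 13) - 10 ≡ 8. → (13, 8)
2Q = (13, 8).
Finally 2P + 2Q:
(13, 15) + (13, 8): same x and y₁ ≡ -y₂, so the sum is the point at infinity.

O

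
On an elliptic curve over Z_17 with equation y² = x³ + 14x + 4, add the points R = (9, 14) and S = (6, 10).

(9, 14) + (6, 10). λ = (10 - 14)/(6 - 9) ≡ 13/14 mod 17. 14⁻¹ ≡ 11 (mod 17), so λ ≡ 7.
  x = λ² - 9 - 6 = 49 - 15 ≡ 0; y = λ·(9 - 0) - 14 ≡ 15. → (0, 15)

(0, 15)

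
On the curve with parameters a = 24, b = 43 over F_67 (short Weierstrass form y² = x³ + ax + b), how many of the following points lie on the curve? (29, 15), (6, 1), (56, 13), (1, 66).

(29, 15): 15² ≡ 24, rhs ≡ 3 → off.
(6, 1): 1² ≡ 1, rhs ≡ 1 → on.
(56, 13): 13² ≡ 35, rhs ≡ 56 → off.
(1, 66): 66² ≡ 1, rhs ≡ 1 → on.

2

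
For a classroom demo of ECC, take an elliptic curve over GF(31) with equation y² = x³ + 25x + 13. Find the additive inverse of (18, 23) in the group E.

(18, 8)

-(18, 23) = (18, -23 mod 31) = (18, 8).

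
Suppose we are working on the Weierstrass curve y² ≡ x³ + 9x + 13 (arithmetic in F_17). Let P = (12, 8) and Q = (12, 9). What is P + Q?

The two points share x = 12 and their y-coordinates satisfy 8 + 9 ≡ 0 (mod 17), so they are inverses. Their sum is ∞.

O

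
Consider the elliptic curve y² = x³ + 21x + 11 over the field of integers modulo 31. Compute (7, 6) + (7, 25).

The two points share x = 7 and their y-coordinates satisfy 6 + 25 ≡ 0 (mod 31), so they are inverses. Their sum is the point at infinity.

O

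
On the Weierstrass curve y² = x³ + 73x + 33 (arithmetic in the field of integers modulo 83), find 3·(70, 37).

(52, 73)

Write Q = (70, 37).
Repeated addition: build up to 3Q.
2Q: tangent at (70, 37): λ = (3·70² + 73)/(2·37) ≡ 82/74. 74⁻¹ ≡ 46 (mod 83) since 74·46 = 3404 ≡ 1, so λ ≡ 82·46 ≡ 37.
  x = λ² - 70 - 70 = 1369 - 140 ≡ 67; y = λ·(70 - 67) - 37 ≡ 74. → (67, 74)
3Q: (67, 74) + (70, 37). λ = (37 - 74)/(70 - 67) ≡ 46/3 mod 83. 3⁻¹ ≡ 28 (mod 83) since 3·28 = 84 ≡ 1, so λ ≡ 43.
  x = λ² - 67 - 70 = 1849 - 137 ≡ 52; y = λ·(67 - 52) - 74 ≡ 73. → (52, 73)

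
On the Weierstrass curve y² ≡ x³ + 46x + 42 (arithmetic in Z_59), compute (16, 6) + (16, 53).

O

The two points share x = 16 and their y-coordinates satisfy 6 + 53 ≡ 0 (mod 59), so they are inverses. Their sum is O.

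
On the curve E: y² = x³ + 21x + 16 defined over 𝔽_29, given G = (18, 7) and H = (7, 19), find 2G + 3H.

(7, 10)

First 2G:
Repeated addition: build up to 2G.
2G: tangent at (18, 7): λ = (3·18² + 21)/(2·7) ≡ 7/14. 14⁻¹ ≡ 27 (mod 29), so λ ≡ 7·27 ≡ 15.
  x = λ² - 18 - 18 = 225 - 36 ≡ 15; y = λ·(18 - 15) - 7 ≡ 9. → (15, 9)
2G = (15, 9).
Next 3H:
Repeated addition: build up to 3H.
2H: tangent at (7, 19): λ = (3·7² + 21)/(2·19) ≡ 23/9. 9⁻¹ ≡ 13 (mod 29) since 9·13 = 117 ≡ 1, so λ ≡ 23·13 ≡ 9.
  x = λ² - 7 - 7 = 81 - 14 ≡ 9; y = λ·(7 - 9) - 19 ≡ 21. → (9, 21)
3H: (9, 21) + (7, 19). λ = (19 - 21)/(7 - 9) ≡ 27/27 mod 29. 27⁻¹ ≡ 14 (mod 29), so λ ≡ 1.
  x = λ² - 9 - 7 = 1 - 16 ≡ 14; y = λ·(9 - 14) - 21 ≡ 3. → (14, 3)
3H = (14, 3).
Finally 2G + 3H:
(15, 9) + (14, 3). λ = (3 - 9)/(14 - 15) ≡ 23/28 mod 29. 28⁻¹ ≡ 28 (mod 29) since 28·28 = 784 ≡ 1, so λ ≡ 6.
  x = λ² - 15 - 14 = 36 - 29 ≡ 7; y = λ·(15 - 7) - 9 ≡ 10. → (7, 10)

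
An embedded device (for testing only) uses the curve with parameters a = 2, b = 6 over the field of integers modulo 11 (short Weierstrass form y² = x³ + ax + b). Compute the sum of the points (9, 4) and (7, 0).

(9, 4) + (7, 0). λ = (0 - 4)/(7 - 9) ≡ 7/9 mod 11. 9⁻¹ ≡ 5 (mod 11), so λ ≡ 2.
  x = λ² - 9 - 7 = 4 - 16 ≡ 10; y = λ·(9 - 10) - 4 ≡ 5. → (10, 5)

(10, 5)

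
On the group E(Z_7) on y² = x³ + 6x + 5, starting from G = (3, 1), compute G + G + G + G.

(4, 4)

Repeated addition: build up to 4G.
2G: tangent at (3, 1): λ = (3·3² + 6)/(2·1) ≡ 5/2. 2⁻¹ ≡ 4 (mod 7) since 2·4 = 8 ≡ 1, so λ ≡ 5·4 ≡ 6.
  x = λ² - 3 - 3 = 36 - 6 ≡ 2; y = λ·(3 - 2) - 1 ≡ 5. → (2, 5)
3G: (2, 5) + (3, 1). λ = (1 - 5)/(3 - 2) ≡ 3/1 mod 7. 1⁻¹ ≡ 1 (mod 7) since 1·1 = 1 ≡ 1, so λ ≡ 3.
  x = λ² - 2 - 3 = 9 - 5 ≡ 4; y = λ·(2 - 4) - 5 ≡ 3. → (4, 3)
4G: (4, 3) + (3, 1). λ = (1 - 3)/(3 - 4) ≡ 5/6 mod 7. 6⁻¹ ≡ 6 (mod 7), so λ ≡ 2.
  x = λ² - 4 - 3 = 4 - 7 ≡ 4; y = λ·(4 - 4) - 3 ≡ 4. → (4, 4)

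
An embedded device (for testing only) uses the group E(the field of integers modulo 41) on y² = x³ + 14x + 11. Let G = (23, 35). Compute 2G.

tangent at (23, 35): λ = (3·23² + 14)/(2·35) ≡ 2/29. 29⁻¹ ≡ 17 (mod 41), so λ ≡ 2·17 ≡ 34.
  x = λ² - 23 - 23 = 1156 - 46 ≡ 3; y = λ·(23 - 3) - 35 ≡ 30. → (3, 30)

(3, 30)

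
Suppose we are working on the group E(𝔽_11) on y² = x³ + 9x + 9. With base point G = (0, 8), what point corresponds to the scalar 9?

O

Double-and-add on 9 = (1001)₂. Start with G = (0, 8) for the leading 1-bit.
double: tangent at (0, 8): λ = (3·0² + 9)/(2·8) ≡ 9/5. 5⁻¹ ≡ 9 (mod 11), so λ ≡ 9·9 ≡ 4.
  x = λ² - 0 - 0 = 16 - 0 ≡ 5; y = λ·(0 - 5) - 8 ≡ 5. → (5, 5)
double: tangent at (5, 5): λ = (3·5² + 9)/(2·5) ≡ 7/10. 10⁻¹ ≡ 10 (mod 11) since 10·10 = 100 ≡ 1, so λ ≡ 7·10 ≡ 4.
  x = λ² - 5 - 5 = 16 - 10 ≡ 6; y = λ·(5 - 6) - 5 ≡ 2. → (6, 2)
double: tangent at (6, 2): λ = (3·6² + 9)/(2·2) ≡ 7/4. 4⁻¹ ≡ 3 (mod 11) since 4·3 = 12 ≡ 1, so λ ≡ 7·3 ≡ 10.
  x = λ² - 6 - 6 = 100 - 12 ≡ 0; y = λ·(6 - 0) - 2 ≡ 3. → (0, 3)
add G: (0, 3) + (0, 8): same x and y₁ ≡ -y₂, so the sum is O.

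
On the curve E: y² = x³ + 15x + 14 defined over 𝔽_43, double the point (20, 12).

(0, 33)

tangent at (20, 12): λ = (3·20² + 15)/(2·12) ≡ 11/24. 24⁻¹ ≡ 9 (mod 43), so λ ≡ 11·9 ≡ 13.
  x = λ² - 20 - 20 = 169 - 40 ≡ 0; y = λ·(20 - 0) - 12 ≡ 33. → (0, 33)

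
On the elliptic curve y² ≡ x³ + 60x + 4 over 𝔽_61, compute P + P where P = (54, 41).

(29, 5)

tangent at (54, 41): λ = (3·54² + 60)/(2·41) ≡ 24/21. 21⁻¹ ≡ 32 (mod 61), so λ ≡ 24·32 ≡ 36.
  x = λ² - 54 - 54 = 1296 - 108 ≡ 29; y = λ·(54 - 29) - 41 ≡ 5. → (29, 5)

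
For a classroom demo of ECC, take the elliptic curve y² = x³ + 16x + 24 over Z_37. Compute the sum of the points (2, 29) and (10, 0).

(2, 29) + (10, 0). λ = (0 - 29)/(10 - 2) ≡ 8/8 mod 37. 8⁻¹ ≡ 14 (mod 37), so λ ≡ 1.
  x = λ² - 2 - 10 = 1 - 12 ≡ 26; y = λ·(2 - 26) - 29 ≡ 21. → (26, 21)

(26, 21)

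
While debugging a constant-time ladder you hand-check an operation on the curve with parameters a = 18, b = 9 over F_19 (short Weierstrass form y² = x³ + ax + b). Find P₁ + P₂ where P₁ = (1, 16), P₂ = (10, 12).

(15, 5)

(1, 16) + (10, 12). λ = (12 - 16)/(10 - 1) ≡ 15/9 mod 19. 9⁻¹ ≡ 17 (mod 19), so λ ≡ 8.
  x = λ² - 1 - 10 = 64 - 11 ≡ 15; y = λ·(1 - 15) - 16 ≡ 5. → (15, 5)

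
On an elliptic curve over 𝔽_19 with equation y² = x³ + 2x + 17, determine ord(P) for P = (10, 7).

8

2P: tangent at (10, 7): λ = (3·10² + 2)/(2·7) ≡ 17/14. 14⁻¹ ≡ 15 (mod 19) since 14·15 = 210 ≡ 1, so λ ≡ 17·15 ≡ 8.
  x = λ² - 10 - 10 = 64 - 20 ≡ 6; y = λ·(10 - 6) - 7 ≡ 6. → (6, 6)
3P: (6, 6) + (10, 7). λ = (7 - 6)/(10 - 6) ≡ 1/4 mod 19. 4⁻¹ ≡ 5 (mod 19), so λ ≡ 5.
  x = λ² - 6 - 10 = 25 - 16 ≡ 9; y = λ·(6 - 9) - 6 ≡ 17. → (9, 17)
4P: (9, 17) + (10, 7). λ = (7 - 17)/(10 - 9) ≡ 9/1 mod 19. 1⁻¹ ≡ 1 (mod 19), so λ ≡ 9.
  x = λ² - 9 - 10 = 81 - 19 ≡ 5; y = λ·(9 - 5) - 17 ≡ 0. → (5, 0)
5P: (5, 0) + (10, 7). λ = (7 - 0)/(10 - 5) ≡ 7/5 mod 19. 5⁻¹ ≡ 4 (mod 19), so λ ≡ 9.
  x = λ² - 5 - 10 = 81 - 15 ≡ 9; y = λ·(5 - 9) - 0 ≡ 2. → (9, 2)
6P: (9, 2) + (10, 7). λ = (7 - 2)/(10 - 9) ≡ 5/1 mod 19. 1⁻¹ ≡ 1 (mod 19), so λ ≡ 5.
  x = λ² - 9 - 10 = 25 - 19 ≡ 6; y = λ·(9 - 6) - 2 ≡ 13. → (6, 13)
7P: (6, 13) + (10, 7). λ = (7 - 13)/(10 - 6) ≡ 13/4 mod 19. 4⁻¹ ≡ 5 (mod 19), so λ ≡ 8.
  x = λ² - 6 - 10 = 64 - 16 ≡ 10; y = λ·(6 - 10) - 13 ≡ 12. → (10, 12)
8P: (10, 12) + (10, 7): same x and y₁ ≡ -y₂, so the sum is 𝒪.
8P = 𝒪, so the order is 8.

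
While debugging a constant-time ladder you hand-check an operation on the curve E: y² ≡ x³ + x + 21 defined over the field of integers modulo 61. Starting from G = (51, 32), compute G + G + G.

Repeated addition: build up to 3G.
2G: tangent at (51, 32): λ = (3·51² + 1)/(2·32) ≡ 57/3. 3⁻¹ ≡ 41 (mod 61), so λ ≡ 57·41 ≡ 19.
  x = λ² - 51 - 51 = 361 - 102 ≡ 15; y = λ·(51 - 15) - 32 ≡ 42. → (15, 42)
3G: (15, 42) + (51, 32). λ = (32 - 42)/(51 - 15) ≡ 51/36 mod 61. 36⁻¹ ≡ 39 (mod 61) since 36·39 = 1404 ≡ 1, so λ ≡ 37.
  x = λ² - 15 - 51 = 1369 - 66 ≡ 22; y = λ·(15 - 22) - 42 ≡ 4. → (22, 4)

(22, 4)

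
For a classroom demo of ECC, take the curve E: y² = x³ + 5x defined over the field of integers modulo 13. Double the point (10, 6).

tangent at (10, 6): λ = (3·10² + 5)/(2·6) ≡ 6/12. 12⁻¹ ≡ 12 (mod 13), so λ ≡ 6·12 ≡ 7.
  x = λ² - 10 - 10 = 49 - 20 ≡ 3; y = λ·(10 - 3) - 6 ≡ 4. → (3, 4)

(3, 4)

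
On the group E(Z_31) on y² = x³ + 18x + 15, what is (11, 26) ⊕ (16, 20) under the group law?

(29, 8)

(11, 26) + (16, 20). λ = (20 - 26)/(16 - 11) ≡ 25/5 mod 31. 5⁻¹ ≡ 25 (mod 31) since 5·25 = 125 ≡ 1, so λ ≡ 5.
  x = λ² - 11 - 16 = 25 - 27 ≡ 29; y = λ·(11 - 29) - 26 ≡ 8. → (29, 8)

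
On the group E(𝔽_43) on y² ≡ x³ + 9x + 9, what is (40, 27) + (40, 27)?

(16, 32)

tangent at (40, 27): λ = (3·40² + 9)/(2·27) ≡ 36/11. 11⁻¹ ≡ 4 (mod 43), so λ ≡ 36·4 ≡ 15.
  x = λ² - 40 - 40 = 225 - 80 ≡ 16; y = λ·(40 - 16) - 27 ≡ 32. → (16, 32)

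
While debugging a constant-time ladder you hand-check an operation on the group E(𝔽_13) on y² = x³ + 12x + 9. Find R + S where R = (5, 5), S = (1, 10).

(5, 5) + (1, 10). λ = (10 - 5)/(1 - 5) ≡ 5/9 mod 13. 9⁻¹ ≡ 3 (mod 13), so λ ≡ 2.
  x = λ² - 5 - 1 = 4 - 6 ≡ 11; y = λ·(5 - 11) - 5 ≡ 9. → (11, 9)

(11, 9)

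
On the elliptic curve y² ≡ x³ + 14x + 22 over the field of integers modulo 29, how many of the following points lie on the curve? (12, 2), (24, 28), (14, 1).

2

(12, 2): 2² ≡ 4, rhs ≡ 4 → on.
(24, 28): 28² ≡ 1, rhs ≡ 1 → on.
(14, 1): 1² ≡ 1, rhs ≡ 4 → off.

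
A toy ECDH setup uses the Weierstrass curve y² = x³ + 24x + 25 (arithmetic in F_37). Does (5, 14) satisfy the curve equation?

yes

y² = 14² ≡ 11; x³ + 24x + 25 = 270 ≡ 11 (mod 37). 11 = 11.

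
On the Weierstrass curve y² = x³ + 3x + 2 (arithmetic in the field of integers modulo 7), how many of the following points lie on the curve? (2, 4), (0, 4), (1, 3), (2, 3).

3

(2, 4): 4² ≡ 2, rhs ≡ 2 → on.
(0, 4): 4² ≡ 2, rhs ≡ 2 → on.
(1, 3): 3² ≡ 2, rhs ≡ 6 → off.
(2, 3): 3² ≡ 2, rhs ≡ 2 → on.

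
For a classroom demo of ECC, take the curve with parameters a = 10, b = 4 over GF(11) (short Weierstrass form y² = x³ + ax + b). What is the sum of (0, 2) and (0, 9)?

The two points share x = 0 and their y-coordinates satisfy 2 + 9 ≡ 0 (mod 11), so they are inverses. Their sum is the point at infinity.

O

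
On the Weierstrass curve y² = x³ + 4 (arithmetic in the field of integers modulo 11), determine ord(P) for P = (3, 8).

2P: tangent at (3, 8): λ = (3·3² + 0)/(2·8) ≡ 5/5. 5⁻¹ ≡ 9 (mod 11) since 5·9 = 45 ≡ 1, so λ ≡ 5·9 ≡ 1.
  x = λ² - 3 - 3 = 1 - 6 ≡ 6; y = λ·(3 - 6) - 8 ≡ 0. → (6, 0)
3P: (6, 0) + (3, 8). λ = (8 - 0)/(3 - 6) ≡ 8/8 mod 11. 8⁻¹ ≡ 7 (mod 11) since 8·7 = 56 ≡ 1, so λ ≡ 1.
  x = λ² - 6 - 3 = 1 - 9 ≡ 3; y = λ·(6 - 3) - 0 ≡ 3. → (3, 3)
4P: (3, 3) + (3, 8): same x and y₁ ≡ -y₂, so the sum is ∞.
4P = ∞, so the order is 4.

4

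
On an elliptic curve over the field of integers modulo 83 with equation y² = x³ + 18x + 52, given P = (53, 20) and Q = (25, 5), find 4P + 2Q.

First 4P:
Repeated addition: build up to 4P.
2P: tangent at (53, 20): λ = (3·53² + 18)/(2·20) ≡ 62/40. 40⁻¹ ≡ 27 (mod 83), so λ ≡ 62·27 ≡ 14.
  x = λ² - 53 - 53 = 196 - 106 ≡ 7; y = λ·(53 - 7) - 20 ≡ 43. → (7, 43)
3P: (7, 43) + (53, 20). λ = (20 - 43)/(53 - 7) ≡ 60/46 mod 83. 46⁻¹ ≡ 74 (mod 83), so λ ≡ 41.
  x = λ² - 7 - 53 = 1681 - 60 ≡ 44; y = λ·(7 - 44) - 43 ≡ 17. → (44, 17)
4P: (44, 17) + (53, 20). λ = (20 - 17)/(53 - 44) ≡ 3/9 mod 83. 9⁻¹ ≡ 37 (mod 83) since 9·37 = 333 ≡ 1, so λ ≡ 28.
  x = λ² - 44 - 53 = 784 - 97 ≡ 23; y = λ·(44 - 23) - 17 ≡ 73. → (23, 73)
4P = (23, 73).
Next 2Q:
Repeated addition: build up to 2Q.
2Q: tangent at (25, 5): λ = (3·25² + 18)/(2·5) ≡ 67/10. 10⁻¹ ≡ 25 (mod 83), so λ ≡ 67·25 ≡ 15.
  x = λ² - 25 - 25 = 225 - 50 ≡ 9; y = λ·(25 - 9) - 5 ≡ 69. → (9, 69)
2Q = (9, 69).
Finally 4P + 2Q:
(23, 73) + (9, 69). λ = (69 - 73)/(9 - 23) ≡ 79/69 mod 83. 69⁻¹ ≡ 77 (mod 83) since 69·77 = 5313 ≡ 1, so λ ≡ 24.
  x = λ² - 23 - 9 = 576 - 32 ≡ 46; y = λ·(23 - 46) - 73 ≡ 39. → (46, 39)

(46, 39)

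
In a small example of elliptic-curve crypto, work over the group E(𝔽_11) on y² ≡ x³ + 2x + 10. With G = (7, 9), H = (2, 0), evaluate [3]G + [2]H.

(7, 2)

First 3G:
Repeated addition: build up to 3G.
2G: tangent at (7, 9): λ = (3·7² + 2)/(2·9) ≡ 6/7. 7⁻¹ ≡ 8 (mod 11), so λ ≡ 6·8 ≡ 4.
  x = λ² - 7 - 7 = 16 - 14 ≡ 2; y = λ·(7 - 2) - 9 ≡ 0. → (2, 0)
3G: (2, 0) + (7, 9). λ = (9 - 0)/(7 - 2) ≡ 9/5 mod 11. 5⁻¹ ≡ 9 (mod 11), so λ ≡ 4.
  x = λ² - 2 - 7 = 16 - 9 ≡ 7; y = λ·(2 - 7) - 0 ≡ 2. → (7, 2)
3G = (7, 2).
Next 2H:
Repeated addition: build up to 2H.
2H: (2, 0) + (2, 0): same x and y₁ ≡ -y₂, so the sum is O.
2H = O.
Finally 3G + 2H:
(7, 2) + O = (7, 2) (identity).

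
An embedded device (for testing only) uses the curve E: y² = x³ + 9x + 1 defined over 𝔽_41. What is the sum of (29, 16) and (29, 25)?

O

The two points share x = 29 and their y-coordinates satisfy 16 + 25 ≡ 0 (mod 41), so they are inverses. Their sum is O.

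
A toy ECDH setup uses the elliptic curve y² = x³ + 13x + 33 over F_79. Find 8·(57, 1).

(50, 28)

Write Q = (57, 1).
Repeated addition: build up to 8Q.
2Q: tangent at (57, 1): λ = (3·57² + 13)/(2·1) ≡ 43/2. 2⁻¹ ≡ 40 (mod 79) since 2·40 = 80 ≡ 1, so λ ≡ 43·40 ≡ 61.
  x = λ² - 57 - 57 = 3721 - 114 ≡ 52; y = λ·(57 - 52) - 1 ≡ 67. → (52, 67)
3Q: (52, 67) + (57, 1). λ = (1 - 67)/(57 - 52) ≡ 13/5 mod 79. 5⁻¹ ≡ 16 (mod 79) since 5·16 = 80 ≡ 1, so λ ≡ 50.
  x = λ² - 52 - 57 = 2500 - 109 ≡ 21; y = λ·(52 - 21) - 67 ≡ 61. → (21, 61)
4Q: (21, 61) + (57, 1). λ = (1 - 61)/(57 - 21) ≡ 19/36 mod 79. 36⁻¹ ≡ 11 (mod 79), so λ ≡ 51.
  x = λ² - 21 - 57 = 2601 - 78 ≡ 74; y = λ·(21 - 74) - 61 ≡ 1. → (74, 1)
5Q: (74, 1) + (57, 1). λ = (1 - 1)/(57 - 74) ≡ 0/62 mod 79. 62⁻¹ ≡ 65 (mod 79), so λ ≡ 0.
  x = λ² - 74 - 57 = 0 - 131 ≡ 27; y = λ·(74 - 27) - 1 ≡ 78. → (27, 78)
6Q: (27, 78) + (57, 1). λ = (1 - 78)/(57 - 27) ≡ 2/30 mod 79. 30⁻¹ ≡ 29 (mod 79) since 30·29 = 870 ≡ 1, so λ ≡ 58.
  x = λ² - 27 - 57 = 3364 - 84 ≡ 41; y = λ·(27 - 41) - 78 ≡ 58. → (41, 58)
7Q: (41, 58) + (57, 1). λ = (1 - 58)/(57 - 41) ≡ 22/16 mod 79. 16⁻¹ ≡ 5 (mod 79), so λ ≡ 31.
  x = λ² - 41 - 57 = 961 - 98 ≡ 73; y = λ·(41 - 73) - 58 ≡ 56. → (73, 56)
8Q: (73, 56) + (57, 1). λ = (1 - 56)/(57 - 73) ≡ 24/63 mod 79. 63⁻¹ ≡ 74 (mod 79) since 63·74 = 4662 ≡ 1, so λ ≡ 38.
  x = λ² - 73 - 57 = 1444 - 130 ≡ 50; y = λ·(73 - 50) - 56 ≡ 28. → (50, 28)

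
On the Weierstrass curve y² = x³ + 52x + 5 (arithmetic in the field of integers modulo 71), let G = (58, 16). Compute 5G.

Repeated addition: build up to 5G.
2G: tangent at (58, 16): λ = (3·58² + 52)/(2·16) ≡ 62/32. 32⁻¹ ≡ 20 (mod 71), so λ ≡ 62·20 ≡ 33.
  x = λ² - 58 - 58 = 1089 - 116 ≡ 50; y = λ·(58 - 50) - 16 ≡ 35. → (50, 35)
3G: (50, 35) + (58, 16). λ = (16 - 35)/(58 - 50) ≡ 52/8 mod 71. 8⁻¹ ≡ 9 (mod 71) since 8·9 = 72 ≡ 1, so λ ≡ 42.
  x = λ² - 50 - 58 = 1764 - 108 ≡ 23; y = λ·(50 - 23) - 35 ≡ 34. → (23, 34)
4G: (23, 34) + (58, 16). λ = (16 - 34)/(58 - 23) ≡ 53/35 mod 71. 35⁻¹ ≡ 69 (mod 71) since 35·69 = 2415 ≡ 1, so λ ≡ 36.
  x = λ² - 23 - 58 = 1296 - 81 ≡ 8; y = λ·(23 - 8) - 34 ≡ 9. → (8, 9)
5G: (8, 9) + (58, 16). λ = (16 - 9)/(58 - 8) ≡ 7/50 mod 71. 50⁻¹ ≡ 27 (mod 71) since 50·27 = 1350 ≡ 1, so λ ≡ 47.
  x = λ² - 8 - 58 = 2209 - 66 ≡ 13; y = λ·(8 - 13) - 9 ≡ 40. → (13, 40)

(13, 40)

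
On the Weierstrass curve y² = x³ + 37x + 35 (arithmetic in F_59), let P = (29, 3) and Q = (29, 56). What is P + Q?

The two points share x = 29 and their y-coordinates satisfy 3 + 56 ≡ 0 (mod 59), so they are inverses. Their sum is ∞.

O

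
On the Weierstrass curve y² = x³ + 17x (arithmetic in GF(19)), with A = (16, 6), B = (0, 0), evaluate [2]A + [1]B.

(5, 18)

First 2A:
Repeated addition: build up to 2A.
2A: tangent at (16, 6): λ = (3·16² + 17)/(2·6) ≡ 6/12. 12⁻¹ ≡ 8 (mod 19) since 12·8 = 96 ≡ 1, so λ ≡ 6·8 ≡ 10.
  x = λ² - 16 - 16 = 100 - 32 ≡ 11; y = λ·(16 - 11) - 6 ≡ 6. → (11, 6)
2A = (11, 6).
Finally 2A + B:
(11, 6) + (0, 0). λ = (0 - 6)/(0 - 11) ≡ 13/8 mod 19. 8⁻¹ ≡ 12 (mod 19) since 8·12 = 96 ≡ 1, so λ ≡ 4.
  x = λ² - 11 - 0 = 16 - 11 ≡ 5; y = λ·(11 - 5) - 6 ≡ 18. → (5, 18)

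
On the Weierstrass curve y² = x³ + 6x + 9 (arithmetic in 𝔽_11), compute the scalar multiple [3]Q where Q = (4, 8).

(0, 3)

Repeated addition: build up to 3Q.
2Q: tangent at (4, 8): λ = (3·4² + 6)/(2·8) ≡ 10/5. 5⁻¹ ≡ 9 (mod 11), so λ ≡ 10·9 ≡ 2.
  x = λ² - 4 - 4 = 4 - 8 ≡ 7; y = λ·(4 - 7) - 8 ≡ 8. → (7, 8)
3Q: (7, 8) + (4, 8). λ = (8 - 8)/(4 - 7) ≡ 0/8 mod 11. 8⁻¹ ≡ 7 (mod 11), so λ ≡ 0.
  x = λ² - 7 - 4 = 0 - 11 ≡ 0; y = λ·(7 - 0) - 8 ≡ 3. → (0, 3)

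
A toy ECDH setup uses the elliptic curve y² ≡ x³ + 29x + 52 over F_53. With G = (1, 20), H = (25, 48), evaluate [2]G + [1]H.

(16, 1)

First 2G:
Repeated addition: build up to 2G.
2G: tangent at (1, 20): λ = (3·1² + 29)/(2·20) ≡ 32/40. 40⁻¹ ≡ 4 (mod 53), so λ ≡ 32·4 ≡ 22.
  x = λ² - 1 - 1 = 484 - 2 ≡ 5; y = λ·(1 - 5) - 20 ≡ 51. → (5, 51)
2G = (5, 51).
Finally 2G + H:
(5, 51) + (25, 48). λ = (48 - 51)/(25 - 5) ≡ 50/20 mod 53. 20⁻¹ ≡ 8 (mod 53) since 20·8 = 160 ≡ 1, so λ ≡ 29.
  x = λ² - 5 - 25 = 841 - 30 ≡ 16; y = λ·(5 - 16) - 51 ≡ 1. → (16, 1)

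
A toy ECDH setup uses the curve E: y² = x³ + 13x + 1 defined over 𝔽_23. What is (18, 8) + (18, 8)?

(0, 22)

tangent at (18, 8): λ = (3·18² + 13)/(2·8) ≡ 19/16. 16⁻¹ ≡ 13 (mod 23) since 16·13 = 208 ≡ 1, so λ ≡ 19·13 ≡ 17.
  x = λ² - 18 - 18 = 289 - 36 ≡ 0; y = λ·(18 - 0) - 8 ≡ 22. → (0, 22)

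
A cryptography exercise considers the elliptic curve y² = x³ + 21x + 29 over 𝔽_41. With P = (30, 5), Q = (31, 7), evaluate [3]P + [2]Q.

First 3P:
Repeated addition: build up to 3P.
2P: tangent at (30, 5): λ = (3·30² + 21)/(2·5) ≡ 15/10. 10⁻¹ ≡ 37 (mod 41) since 10·37 = 370 ≡ 1, so λ ≡ 15·37 ≡ 22.
  x = λ² - 30 - 30 = 484 - 60 ≡ 14; y = λ·(30 - 14) - 5 ≡ 19. → (14, 19)
3P: (14, 19) + (30, 5). λ = (5 - 19)/(30 - 14) ≡ 27/16 mod 41. 16⁻¹ ≡ 18 (mod 41) since 16·18 = 288 ≡ 1, so λ ≡ 35.
  x = λ² - 14 - 30 = 1225 - 44 ≡ 33; y = λ·(14 - 33) - 19 ≡ 13. → (33, 13)
3P = (33, 13).
Next 2Q:
Repeated addition: build up to 2Q.
2Q: tangent at (31, 7): λ = (3·31² + 21)/(2·7) ≡ 34/14. 14⁻¹ ≡ 3 (mod 41) since 14·3 = 42 ≡ 1, so λ ≡ 34·3 ≡ 20.
  x = λ² - 31 - 31 = 400 - 62 ≡ 10; y = λ·(31 - 10) - 7 ≡ 3. → (10, 3)
2Q = (10, 3).
Finally 3P + 2Q:
(33, 13) + (10, 3). λ = (3 - 13)/(10 - 33) ≡ 31/18 mod 41. 18⁻¹ ≡ 16 (mod 41), so λ ≡ 4.
  x = λ² - 33 - 10 = 16 - 43 ≡ 14; y = λ·(33 - 14) - 13 ≡ 22. → (14, 22)

(14, 22)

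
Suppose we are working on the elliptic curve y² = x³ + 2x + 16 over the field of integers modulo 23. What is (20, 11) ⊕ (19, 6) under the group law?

(9, 21)

(20, 11) + (19, 6). λ = (6 - 11)/(19 - 20) ≡ 18/22 mod 23. 22⁻¹ ≡ 22 (mod 23), so λ ≡ 5.
  x = λ² - 20 - 19 = 25 - 39 ≡ 9; y = λ·(20 - 9) - 11 ≡ 21. → (9, 21)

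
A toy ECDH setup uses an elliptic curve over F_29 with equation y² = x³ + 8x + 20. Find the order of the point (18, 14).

8

2P: tangent at (18, 14): λ = (3·18² + 8)/(2·14) ≡ 23/28. 28⁻¹ ≡ 28 (mod 29) since 28·28 = 784 ≡ 1, so λ ≡ 23·28 ≡ 6.
  x = λ² - 18 - 18 = 36 - 36 ≡ 0; y = λ·(18 - 0) - 14 ≡ 7. → (0, 7)
3P: (0, 7) + (18, 14). λ = (14 - 7)/(18 - 0) ≡ 7/18 mod 29. 18⁻¹ ≡ 21 (mod 29), so λ ≡ 2.
  x = λ² - 0 - 18 = 4 - 18 ≡ 15; y = λ·(0 - 15) - 7 ≡ 21. → (15, 21)
4P: (15, 21) + (18, 14). λ = (14 - 21)/(18 - 15) ≡ 22/3 mod 29. 3⁻¹ ≡ 10 (mod 29) since 3·10 = 30 ≡ 1, so λ ≡ 17.
  x = λ² - 15 - 18 = 289 - 33 ≡ 24; y = λ·(15 - 24) - 21 ≡ 0. → (24, 0)
5P: (24, 0) + (18, 14). λ = (14 - 0)/(18 - 24) ≡ 14/23 mod 29. 23⁻¹ ≡ 24 (mod 29) since 23·24 = 552 ≡ 1, so λ ≡ 17.
  x = λ² - 24 - 18 = 289 - 42 ≡ 15; y = λ·(24 - 15) - 0 ≡ 8. → (15, 8)
6P: (15, 8) + (18, 14). λ = (14 - 8)/(18 - 15) ≡ 6/3 mod 29. 3⁻¹ ≡ 10 (mod 29), so λ ≡ 2.
  x = λ² - 15 - 18 = 4 - 33 ≡ 0; y = λ·(15 - 0) - 8 ≡ 22. → (0, 22)
7P: (0, 22) + (18, 14). λ = (14 - 22)/(18 - 0) ≡ 21/18 mod 29. 18⁻¹ ≡ 21 (mod 29), so λ ≡ 6.
  x = λ² - 0 - 18 = 36 - 18 ≡ 18; y = λ·(0 - 18) - 22 ≡ 15. → (18, 15)
8P: (18, 15) + (18, 14): same x and y₁ ≡ -y₂, so the sum is the point at infinity.
8P = the point at infinity, so the order is 8.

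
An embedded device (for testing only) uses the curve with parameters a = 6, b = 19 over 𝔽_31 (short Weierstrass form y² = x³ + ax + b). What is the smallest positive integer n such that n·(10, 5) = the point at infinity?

2P: tangent at (10, 5): λ = (3·10² + 6)/(2·5) ≡ 27/10. 10⁻¹ ≡ 28 (mod 31), so λ ≡ 27·28 ≡ 12.
  x = λ² - 10 - 10 = 144 - 20 ≡ 0; y = λ·(10 - 0) - 5 ≡ 22. → (0, 22)
3P: (0, 22) + (10, 5). λ = (5 - 22)/(10 - 0) ≡ 14/10 mod 31. 10⁻¹ ≡ 28 (mod 31) since 10·28 = 280 ≡ 1, so λ ≡ 20.
  x = λ² - 0 - 10 = 400 - 10 ≡ 18; y = λ·(0 - 18) - 22 ≡ 21. → (18, 21)
4P: (18, 21) + (10, 5). λ = (5 - 21)/(10 - 18) ≡ 15/23 mod 31. 23⁻¹ ≡ 27 (mod 31), so λ ≡ 2.
  x = λ² - 18 - 10 = 4 - 28 ≡ 7; y = λ·(18 - 7) - 21 ≡ 1. → (7, 1)
5P: (7, 1) + (10, 5). λ = (5 - 1)/(10 - 7) ≡ 4/3 mod 31. 3⁻¹ ≡ 21 (mod 31), so λ ≡ 22.
  x = λ² - 7 - 10 = 484 - 17 ≡ 2; y = λ·(7 - 2) - 1 ≡ 16. → (2, 16)
6P: (2, 16) + (10, 5). λ = (5 - 16)/(10 - 2) ≡ 20/8 mod 31. 8⁻¹ ≡ 4 (mod 31), so λ ≡ 18.
  x = λ² - 2 - 10 = 324 - 12 ≡ 2; y = λ·(2 - 2) - 16 ≡ 15. → (2, 15)
7P: (2, 15) + (10, 5). λ = (5 - 15)/(10 - 2) ≡ 21/8 mod 31. 8⁻¹ ≡ 4 (mod 31), so λ ≡ 22.
  x = λ² - 2 - 10 = 484 - 12 ≡ 7; y = λ·(2 - 7) - 15 ≡ 30. → (7, 30)
8P: (7, 30) + (10, 5). λ = (5 - 30)/(10 - 7) ≡ 6/3 mod 31. 3⁻¹ ≡ 21 (mod 31) since 3·21 = 63 ≡ 1, so λ ≡ 2.
  x = λ² - 7 - 10 = 4 - 17 ≡ 18; y = λ·(7 - 18) - 30 ≡ 10. → (18, 10)
9P: (18, 10) + (10, 5). λ = (5 - 10)/(10 - 18) ≡ 26/23 mod 31. 23⁻¹ ≡ 27 (mod 31), so λ ≡ 20.
  x = λ² - 18 - 10 = 400 - 28 ≡ 0; y = λ·(18 - 0) - 10 ≡ 9. → (0, 9)
10P: (0, 9) + (10, 5). λ = (5 - 9)/(10 - 0) ≡ 27/10 mod 31. 10⁻¹ ≡ 28 (mod 31) since 10·28 = 280 ≡ 1, so λ ≡ 12.
  x = λ² - 0 - 10 = 144 - 10 ≡ 10; y = λ·(0 - 10) - 9 ≡ 26. → (10, 26)
11P: (10, 26) + (10, 5): same x and y₁ ≡ -y₂, so the sum is the point at infinity.
11P = the point at infinity, so the order is 11.

11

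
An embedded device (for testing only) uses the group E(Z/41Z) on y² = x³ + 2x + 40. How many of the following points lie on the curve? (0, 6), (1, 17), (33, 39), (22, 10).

(0, 6): 6² ≡ 36, rhs ≡ 40 → off.
(1, 17): 17² ≡ 2, rhs ≡ 2 → on.
(33, 39): 39² ≡ 4, rhs ≡ 4 → on.
(22, 10): 10² ≡ 18, rhs ≡ 31 → off.

2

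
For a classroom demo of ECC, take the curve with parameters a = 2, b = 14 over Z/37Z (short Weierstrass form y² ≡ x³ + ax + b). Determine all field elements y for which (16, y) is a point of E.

x³ + 2x + 14 = 4142 ≡ 35 (mod 37).
35 is a non-residue mod 37; no y exists.

none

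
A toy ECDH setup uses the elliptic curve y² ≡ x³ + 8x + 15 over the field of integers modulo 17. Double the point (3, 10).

tangent at (3, 10): λ = (3·3² + 8)/(2·10) ≡ 1/3. 3⁻¹ ≡ 6 (mod 17), so λ ≡ 1·6 ≡ 6.
  x = λ² - 3 - 3 = 36 - 6 ≡ 13; y = λ·(3 - 13) - 10 ≡ 15. → (13, 15)

(13, 15)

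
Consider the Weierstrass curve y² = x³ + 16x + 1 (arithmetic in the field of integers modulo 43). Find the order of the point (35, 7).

10

2P: tangent at (35, 7): λ = (3·35² + 16)/(2·7) ≡ 36/14. 14⁻¹ ≡ 40 (mod 43) since 14·40 = 560 ≡ 1, so λ ≡ 36·40 ≡ 21.
  x = λ² - 35 - 35 = 441 - 70 ≡ 27; y = λ·(35 - 27) - 7 ≡ 32. → (27, 32)
3P: (27, 32) + (35, 7). λ = (7 - 32)/(35 - 27) ≡ 18/8 mod 43. 8⁻¹ ≡ 27 (mod 43), so λ ≡ 13.
  x = λ² - 27 - 35 = 169 - 62 ≡ 21; y = λ·(27 - 21) - 32 ≡ 3. → (21, 3)
4P: (21, 3) + (35, 7). λ = (7 - 3)/(35 - 21) ≡ 4/14 mod 43. 14⁻¹ ≡ 40 (mod 43), so λ ≡ 31.
  x = λ² - 21 - 35 = 961 - 56 ≡ 2; y = λ·(21 - 2) - 3 ≡ 27. → (2, 27)
5P: (2, 27) + (35, 7). λ = (7 - 27)/(35 - 2) ≡ 23/33 mod 43. 33⁻¹ ≡ 30 (mod 43), so λ ≡ 2.
  x = λ² - 2 - 35 = 4 - 37 ≡ 10; y = λ·(2 - 10) - 27 ≡ 0. → (10, 0)
6P: (10, 0) + (35, 7). λ = (7 - 0)/(35 - 10) ≡ 7/25 mod 43. 25⁻¹ ≡ 31 (mod 43) since 25·31 = 775 ≡ 1, so λ ≡ 2.
  x = λ² - 10 - 35 = 4 - 45 ≡ 2; y = λ·(10 - 2) - 0 ≡ 16. → (2, 16)
7P: (2, 16) + (35, 7). λ = (7 - 16)/(35 - 2) ≡ 34/33 mod 43. 33⁻¹ ≡ 30 (mod 43) since 33·30 = 990 ≡ 1, so λ ≡ 31.
  x = λ² - 2 - 35 = 961 - 37 ≡ 21; y = λ·(2 - 21) - 16 ≡ 40. → (21, 40)
8P: (21, 40) + (35, 7). λ = (7 - 40)/(35 - 21) ≡ 10/14 mod 43. 14⁻¹ ≡ 40 (mod 43) since 14·40 = 560 ≡ 1, so λ ≡ 13.
  x = λ² - 21 - 35 = 169 - 56 ≡ 27; y = λ·(21 - 27) - 40 ≡ 11. → (27, 11)
9P: (27, 11) + (35, 7). λ = (7 - 11)/(35 - 27) ≡ 39/8 mod 43. 8⁻¹ ≡ 27 (mod 43) since 8·27 = 216 ≡ 1, so λ ≡ 21.
  x = λ² - 27 - 35 = 441 - 62 ≡ 35; y = λ·(27 - 35) - 11 ≡ 36. → (35, 36)
10P: (35, 36) + (35, 7): same x and y₁ ≡ -y₂, so the sum is the point at infinity.
10P = the point at infinity, so the order is 10.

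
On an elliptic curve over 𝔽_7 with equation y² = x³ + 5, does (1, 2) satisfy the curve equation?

y² = 2² ≡ 4; x³ + 0x + 5 = 6 ≡ 6 (mod 7). 4 ≠ 6.

no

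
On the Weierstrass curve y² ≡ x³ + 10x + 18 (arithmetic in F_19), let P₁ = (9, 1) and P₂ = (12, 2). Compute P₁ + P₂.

(9, 1) + (12, 2). λ = (2 - 1)/(12 - 9) ≡ 1/3 mod 19. 3⁻¹ ≡ 13 (mod 19), so λ ≡ 13.
  x = λ² - 9 - 12 = 169 - 21 ≡ 15; y = λ·(9 - 15) - 1 ≡ 16. → (15, 16)

(15, 16)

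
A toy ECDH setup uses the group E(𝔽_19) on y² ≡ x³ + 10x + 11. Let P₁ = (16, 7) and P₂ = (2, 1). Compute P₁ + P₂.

(16, 7) + (2, 1). λ = (1 - 7)/(2 - 16) ≡ 13/5 mod 19. 5⁻¹ ≡ 4 (mod 19) since 5·4 = 20 ≡ 1, so λ ≡ 14.
  x = λ² - 16 - 2 = 196 - 18 ≡ 7; y = λ·(16 - 7) - 7 ≡ 5. → (7, 5)

(7, 5)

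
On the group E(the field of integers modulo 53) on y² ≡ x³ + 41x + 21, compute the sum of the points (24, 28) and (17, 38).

(40, 10)

(24, 28) + (17, 38). λ = (38 - 28)/(17 - 24) ≡ 10/46 mod 53. 46⁻¹ ≡ 15 (mod 53) since 46·15 = 690 ≡ 1, so λ ≡ 44.
  x = λ² - 24 - 17 = 1936 - 41 ≡ 40; y = λ·(24 - 40) - 28 ≡ 10. → (40, 10)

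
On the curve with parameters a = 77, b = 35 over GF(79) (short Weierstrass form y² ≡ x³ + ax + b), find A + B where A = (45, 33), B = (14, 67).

(45, 33) + (14, 67). λ = (67 - 33)/(14 - 45) ≡ 34/48 mod 79. 48⁻¹ ≡ 28 (mod 79), so λ ≡ 4.
  x = λ² - 45 - 14 = 16 - 59 ≡ 36; y = λ·(45 - 36) - 33 ≡ 3. → (36, 3)

(36, 3)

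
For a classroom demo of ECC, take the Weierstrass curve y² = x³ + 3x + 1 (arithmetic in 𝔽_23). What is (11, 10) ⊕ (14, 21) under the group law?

(11, 10) + (14, 21). λ = (21 - 10)/(14 - 11) ≡ 11/3 mod 23. 3⁻¹ ≡ 8 (mod 23), so λ ≡ 19.
  x = λ² - 11 - 14 = 361 - 25 ≡ 14; y = λ·(11 - 14) - 10 ≡ 2. → (14, 2)

(14, 2)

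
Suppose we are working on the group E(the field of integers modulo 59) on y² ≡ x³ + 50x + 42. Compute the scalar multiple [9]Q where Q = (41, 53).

Repeated addition: build up to 9Q.
2Q: tangent at (41, 53): λ = (3·41² + 50)/(2·53) ≡ 19/47. 47⁻¹ ≡ 54 (mod 59), so λ ≡ 19·54 ≡ 23.
  x = λ² - 41 - 41 = 529 - 82 ≡ 34; y = λ·(41 - 34) - 53 ≡ 49. → (34, 49)
3Q: (34, 49) + (41, 53). λ = (53 - 49)/(41 - 34) ≡ 4/7 mod 59. 7⁻¹ ≡ 17 (mod 59) since 7·17 = 119 ≡ 1, so λ ≡ 9.
  x = λ² - 34 - 41 = 81 - 75 ≡ 6; y = λ·(34 - 6) - 49 ≡ 26. → (6, 26)
4Q: (6, 26) + (41, 53). λ = (53 - 26)/(41 - 6) ≡ 27/35 mod 59. 35⁻¹ ≡ 27 (mod 59), so λ ≡ 21.
  x = λ² - 6 - 41 = 441 - 47 ≡ 40; y = λ·(6 - 40) - 26 ≡ 27. → (40, 27)
5Q: (40, 27) + (41, 53). λ = (53 - 27)/(41 - 40) ≡ 26/1 mod 59. 1⁻¹ ≡ 1 (mod 59), so λ ≡ 26.
  x = λ² - 40 - 41 = 676 - 81 ≡ 5; y = λ·(40 - 5) - 27 ≡ 57. → (5, 57)
6Q: (5, 57) + (41, 53). λ = (53 - 57)/(41 - 5) ≡ 55/36 mod 59. 36⁻¹ ≡ 41 (mod 59) since 36·41 = 1476 ≡ 1, so λ ≡ 13.
  x = λ² - 5 - 41 = 169 - 46 ≡ 5; y = λ·(5 - 5) - 57 ≡ 2. → (5, 2)
7Q: (5, 2) + (41, 53). λ = (53 - 2)/(41 - 5) ≡ 51/36 mod 59. 36⁻¹ ≡ 41 (mod 59), so λ ≡ 26.
  x = λ² - 5 - 41 = 676 - 46 ≡ 40; y = λ·(5 - 40) - 2 ≡ 32. → (40, 32)
8Q: (40, 32) + (41, 53). λ = (53 - 32)/(41 - 40) ≡ 21/1 mod 59. 1⁻¹ ≡ 1 (mod 59), so λ ≡ 21.
  x = λ² - 40 - 41 = 441 - 81 ≡ 6; y = λ·(40 - 6) - 32 ≡ 33. → (6, 33)
9Q: (6, 33) + (41, 53). λ = (53 - 33)/(41 - 6) ≡ 20/35 mod 59. 35⁻¹ ≡ 27 (mod 59), so λ ≡ 9.
  x = λ² - 6 - 41 = 81 - 47 ≡ 34; y = λ·(6 - 34) - 33 ≡ 10. → (34, 10)

(34, 10)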